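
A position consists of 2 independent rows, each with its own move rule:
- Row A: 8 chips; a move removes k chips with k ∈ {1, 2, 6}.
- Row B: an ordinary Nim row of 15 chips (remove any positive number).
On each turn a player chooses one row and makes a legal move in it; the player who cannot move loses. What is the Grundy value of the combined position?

For row A, compute g(0), g(1), … with moves {1, 2, 6}:
k:     0  1  2  3  4  5  6  7  8
g(k):  0  1  2  0  1  2  3  0  1
So g(8) = 1.
Row B is a plain Nim row of size 15, so its Grundy value is 15.
By the Sprague-Grundy theorem, the Grundy value of a sum of independent games is the XOR of the component values.
Combined value = 1 ⊕ 15 = 14.

14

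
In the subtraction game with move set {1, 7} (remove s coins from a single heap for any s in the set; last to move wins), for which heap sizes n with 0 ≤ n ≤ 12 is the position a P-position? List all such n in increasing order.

0, 2, 4, 6, 8, 10, 12

Compute g(0), g(1), … for moves {1, 7}:
g(0) = mex{} = 0
g(1) = mex{0} = 1
g(2) = mex{1} = 0
g(3) = mex{0} = 1
g(4) = mex{1} = 0
g(5) = mex{0} = 1
g(6) = mex{1} = 0
g(7) = mex{0} = 1
g(8) = mex{1} = 0
g(9) = mex{0} = 1
g(10) = mex{1} = 0
g(11) = mex{0} = 1
g(12) = mex{1} = 0
The P-positions (g = 0) in 0..12 are 0, 2, 4, 6, 8, 10, 12.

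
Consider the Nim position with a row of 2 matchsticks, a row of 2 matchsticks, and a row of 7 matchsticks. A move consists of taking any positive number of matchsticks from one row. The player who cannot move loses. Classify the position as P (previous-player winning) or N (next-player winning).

Compute the nim-sum pairwise:
2 ^ 2 = 0
0 ^ 7 = 7
The nim-sum is 7 ≠ 0, so this is an N-position: the player to move can win.

N-position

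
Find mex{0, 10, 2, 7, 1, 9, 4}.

3

The values 0, 1, 2 are all present; 3 is the first non-negative integer missing from the set.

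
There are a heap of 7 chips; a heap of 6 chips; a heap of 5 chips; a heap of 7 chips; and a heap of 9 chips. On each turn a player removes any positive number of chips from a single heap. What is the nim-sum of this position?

10

Write each in binary and XOR column by column:
  0111  (7)
  0110  (6)
  0101  (5)
  0111  (7)
  1001  (9)
  ----
  1010  (10)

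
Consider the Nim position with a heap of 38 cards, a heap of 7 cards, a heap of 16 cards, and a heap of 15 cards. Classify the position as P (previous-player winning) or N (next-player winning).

Compute the nim-sum pairwise:
38 XOR 7 = 33
33 XOR 16 = 49
49 XOR 15 = 62
The nim-sum is 62 ≠ 0, so this is an N-position: the player to move can win.

N-position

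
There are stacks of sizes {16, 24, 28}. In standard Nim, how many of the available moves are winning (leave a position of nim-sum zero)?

3

In binary:
  10000  (16)
  11000  (24)
  11100  (28)
  -----
  10100  (20)
The overall nim-sum is X = 20. A stack of size p has a winning move iff p XOR X < p (reduce it to p XOR X).
  16: 16 XOR 20 = 4 < 16 — winning move (to 4).
  24: 24 XOR 20 = 12 < 24 — winning move (to 12).
  28: 28 XOR 20 = 8 < 28 — winning move (to 8).
That gives 3 winning moves.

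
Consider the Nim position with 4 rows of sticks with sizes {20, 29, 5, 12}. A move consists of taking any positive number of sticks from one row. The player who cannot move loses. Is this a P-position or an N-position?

P-position

Nim-sum: 20 ^ 29 ^ 5 ^ 12 = 0.
The nim-sum is 0, so this is a P-position: the player to move is in a losing position under optimal play.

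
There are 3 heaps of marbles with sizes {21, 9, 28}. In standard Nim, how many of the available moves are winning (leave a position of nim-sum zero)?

Write each in binary and XOR column by column:
  10101  (21)
  01001  (9)
  11100  (28)
  -----
  00000  (0)
The nim-sum is already 0, so every move leaves a nonzero nim-sum — there are no winning moves.

0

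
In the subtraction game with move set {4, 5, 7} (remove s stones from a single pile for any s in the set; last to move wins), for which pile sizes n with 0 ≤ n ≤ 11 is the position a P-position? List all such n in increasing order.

0, 1, 2, 3, 11

Compute g(0), g(1), … for moves {4, 5, 7}:
k:     0  1  2  3  4  5  6  7  8  9 10 11
g(k):  0  0  0  0  1  1  1  1  2  2  2  0
The P-positions (g = 0) in 0..11 are 0, 1, 2, 3, 11.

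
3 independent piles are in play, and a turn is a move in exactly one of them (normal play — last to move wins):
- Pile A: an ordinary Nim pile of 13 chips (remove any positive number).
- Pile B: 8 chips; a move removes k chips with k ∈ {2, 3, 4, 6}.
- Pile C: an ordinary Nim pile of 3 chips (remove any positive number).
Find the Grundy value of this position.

14

Pile A is a plain Nim pile of size 13, so its Grundy value is 13.
Grundy values for pile B (subtraction set {2, 3, 4, 6}):
g(0) = mex{} = 0
g(1) = mex{} = 0
g(2) = mex{0} = 1
g(3) = mex{0} = 1
g(4) = mex{0,1} = 2
g(5) = mex{0,1} = 2
g(6) = mex{0,1,2} = 3
g(7) = mex{0,1,2} = 3
g(8) = mex{1,2,3} = 0
So g(8) = 0.
Pile C is a plain Nim pile of size 3, so its Grundy value is 3.
The value of a disjunctive sum is the nim-sum of the parts.
Combined value = 13 ⊕ 0 ⊕ 3 = 14.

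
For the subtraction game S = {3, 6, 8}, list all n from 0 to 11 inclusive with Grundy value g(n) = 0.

0, 1, 2, 11

Compute g(0), g(1), … for moves {3, 6, 8}:
g(0) = mex{} = 0
g(1) = mex{} = 0
g(2) = mex{} = 0
g(3) = mex{0} = 1
g(4) = mex{0} = 1
g(5) = mex{0} = 1
g(6) = mex{0,1} = 2
g(7) = mex{0,1} = 2
g(8) = mex{0,1} = 2
g(9) = mex{0,1,2} = 3
g(10) = mex{0,1,2} = 3
g(11) = mex{1,2} = 0
The P-positions (g = 0) in 0..11 are 0, 1, 2, 11.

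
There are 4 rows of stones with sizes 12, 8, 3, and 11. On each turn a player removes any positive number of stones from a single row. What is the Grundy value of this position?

12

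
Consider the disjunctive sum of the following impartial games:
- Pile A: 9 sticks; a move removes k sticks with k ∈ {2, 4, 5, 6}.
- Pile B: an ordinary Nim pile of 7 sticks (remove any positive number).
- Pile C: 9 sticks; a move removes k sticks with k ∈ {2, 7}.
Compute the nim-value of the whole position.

7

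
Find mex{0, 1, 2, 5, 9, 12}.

The values 0, 1, 2 are all present; 3 is the first non-negative integer missing from the set.

3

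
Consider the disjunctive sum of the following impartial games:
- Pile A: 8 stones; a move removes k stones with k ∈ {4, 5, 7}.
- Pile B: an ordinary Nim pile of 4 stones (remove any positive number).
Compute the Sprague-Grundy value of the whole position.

6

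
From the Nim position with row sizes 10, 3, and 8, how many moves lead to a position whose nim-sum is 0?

In binary:
  1010  (10)
  0011  (3)
  1000  (8)
  ----
  0001  (1)
The overall nim-sum is X = 1. A row of size p has a winning move iff p XOR X < p (reduce it to p XOR X).
  10: 10 XOR 1 = 11 ≥ 10 — no move.
  3: 3 XOR 1 = 2 < 3 — winning move (to 2).
  8: 8 XOR 1 = 9 ≥ 8 — no move.
That gives 1 winning move.

1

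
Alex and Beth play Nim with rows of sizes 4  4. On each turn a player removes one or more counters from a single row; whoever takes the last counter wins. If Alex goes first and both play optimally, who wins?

Bitwise XOR of the heap sizes:
  100  (4)
  100  (4)
  ---
  000  (0)
The nim-sum is 0, so this is a P-position: the player to move is in a losing position under optimal play; Alex is about to move from it and so loses — Beth wins.

Beth wins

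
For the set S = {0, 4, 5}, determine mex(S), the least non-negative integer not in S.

1

0 is in the set but 1 is not, so the mex is 1.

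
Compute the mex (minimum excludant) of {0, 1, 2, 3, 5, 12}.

The values 0, 1, 2, 3 are all present; 4 is the first non-negative integer missing from the set.

4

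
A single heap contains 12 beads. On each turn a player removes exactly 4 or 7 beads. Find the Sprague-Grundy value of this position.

Compute g(0), g(1), … for moves {4, 7}:
k:     0  1  2  3  4  5  6  7  8  9 10 11 12
g(k):  0  0  0  0  1  1  1  1  2  2  2  0  0
So g(12) = 0.

0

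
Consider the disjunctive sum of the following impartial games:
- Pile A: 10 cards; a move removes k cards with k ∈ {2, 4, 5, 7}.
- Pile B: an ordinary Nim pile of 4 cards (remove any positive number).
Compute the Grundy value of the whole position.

For pile A, compute g(0), g(1), … with moves {2, 4, 5, 7}:
k:     0  1  2  3  4  5  6  7  8  9 10
g(k):  0  0  1  1  2  2  3  3  4  0  0
So g(10) = 0.
Pile B is a plain Nim pile of size 4, so its Grundy value is 4.
By the Sprague-Grundy theorem, the Grundy value of a sum of independent games is the XOR of the component values.
Combined value = 0 ⊕ 4 = 4.

4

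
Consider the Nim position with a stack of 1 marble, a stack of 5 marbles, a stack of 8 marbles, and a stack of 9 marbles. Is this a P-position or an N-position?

Write each in binary and XOR column by column:
  0001  (1)
  0101  (5)
  1000  (8)
  1001  (9)
  ----
  0101  (5)
The nim-sum is 5 ≠ 0, so this is an N-position: the player to move can win.

N-position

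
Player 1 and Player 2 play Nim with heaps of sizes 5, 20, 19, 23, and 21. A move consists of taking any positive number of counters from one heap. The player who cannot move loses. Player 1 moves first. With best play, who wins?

Player 2 wins

In binary:
  00101  (5)
  10100  (20)
  10011  (19)
  10111  (23)
  10101  (21)
  -----
  00000  (0)
The nim-sum is 0, so this is a P-position: the player to move is in a losing position under optimal play; Player 1 is about to move from it and so loses — Player 2 wins.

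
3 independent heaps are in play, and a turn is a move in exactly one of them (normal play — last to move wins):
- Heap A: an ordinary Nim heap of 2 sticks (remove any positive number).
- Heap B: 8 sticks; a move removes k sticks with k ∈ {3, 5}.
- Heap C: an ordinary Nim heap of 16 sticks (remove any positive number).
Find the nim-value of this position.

18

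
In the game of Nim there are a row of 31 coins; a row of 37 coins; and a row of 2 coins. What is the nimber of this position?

56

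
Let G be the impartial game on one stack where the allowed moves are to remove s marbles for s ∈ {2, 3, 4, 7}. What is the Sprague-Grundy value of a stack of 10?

Grundy values for subtraction set {2, 3, 4, 7}:
g(0) = mex{} = 0
g(1) = mex{} = 0
g(2) = mex{0} = 1
g(3) = mex{0} = 1
g(4) = mex{0,1} = 2
g(5) = mex{0,1} = 2
g(6) = mex{1,2} = 0
g(7) = mex{0,1,2} = 3
g(8) = mex{0,2} = 1
g(9) = mex{0,1,2,3} = 4
g(10) = mex{0,1,3} = 2
So g(10) = 2.

2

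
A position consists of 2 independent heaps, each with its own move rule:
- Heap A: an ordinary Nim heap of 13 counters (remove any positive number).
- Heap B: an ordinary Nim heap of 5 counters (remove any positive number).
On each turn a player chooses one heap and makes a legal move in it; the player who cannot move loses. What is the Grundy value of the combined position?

Heap A is a plain Nim heap of size 13, so its Grundy value is 13.
Heap B is a plain Nim heap of size 5, so its Grundy value is 5.
By the Sprague-Grundy theorem, the Grundy value of a sum of independent games is the XOR of the component values.
Combined value = 13 XOR 5 = 8.

8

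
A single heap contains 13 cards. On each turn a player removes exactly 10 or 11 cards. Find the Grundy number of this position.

Build the Grundy sequence with g(k) = mex{g(k−s) : s ∈ {10, 11}, s ≤ k}:
k:     0  1  2  3  4  5  6  7  8  9 10 11 12 13
g(k):  0  0  0  0  0  0  0  0  0  0  1  1  1  1
So g(13) = 1.

1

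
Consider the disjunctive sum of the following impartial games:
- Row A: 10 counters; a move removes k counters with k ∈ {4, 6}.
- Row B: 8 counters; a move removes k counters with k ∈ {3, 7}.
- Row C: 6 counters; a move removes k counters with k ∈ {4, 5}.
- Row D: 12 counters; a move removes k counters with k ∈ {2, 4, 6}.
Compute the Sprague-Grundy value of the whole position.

Grundy values for row A (subtraction set {4, 6}):
k:     0  1  2  3  4  5  6  7  8  9 10
g(k):  0  0  0  0  1  1  1  1  2  2  0
So g(10) = 0.
For row B, compute g(0), g(1), … with moves {3, 7}:
k:     0  1  2  3  4  5  6  7  8
g(k):  0  0  0  1  1  1  0  2  2
So g(8) = 2.
For row C, compute g(0), g(1), … with moves {4, 5}:
g(0) = mex{} = 0
g(1) = mex{} = 0
g(2) = mex{} = 0
g(3) = mex{} = 0
g(4) = mex{0} = 1
g(5) = mex{0} = 1
g(6) = mex{0} = 1
So g(6) = 1.
Build the Grundy sequence for row D with g(k) = mex{g(k−s) : s ∈ {2, 4, 6}, s ≤ k}:
g(0) = mex{} = 0
g(1) = mex{} = 0
g(2) = mex{0} = 1
g(3) = mex{0} = 1
g(4) = mex{0,1} = 2
g(5) = mex{0,1} = 2
g(6) = mex{0,1,2} = 3
g(7) = mex{0,1,2} = 3
g(8) = mex{1,2,3} = 0
g(9) = mex{1,2,3} = 0
g(10) = mex{0,2,3} = 1
g(11) = mex{0,2,3} = 1
g(12) = mex{0,1,3} = 2
So g(12) = 2.
By the Sprague-Grundy theorem, the Grundy value of a sum of independent games is the XOR of the component values.
Combined value = 0 XOR 2 XOR 1 XOR 2 = 1.

1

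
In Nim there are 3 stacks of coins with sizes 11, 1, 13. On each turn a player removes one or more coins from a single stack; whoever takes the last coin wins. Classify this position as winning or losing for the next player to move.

Winning position

Nim-sum: 11 ⊕ 1 ⊕ 13 = 7.
The nim-sum is 7 ≠ 0, so this is an N-position: the player to move can win.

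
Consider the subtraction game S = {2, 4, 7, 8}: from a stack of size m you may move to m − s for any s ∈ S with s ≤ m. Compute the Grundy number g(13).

1

Grundy values for subtraction set {2, 4, 7, 8}:
g(0) = mex{} = 0
g(1) = mex{} = 0
g(2) = mex{0} = 1
g(3) = mex{0} = 1
g(4) = mex{0,1} = 2
g(5) = mex{0,1} = 2
g(6) = mex{1,2} = 0
g(7) = mex{0,1,2} = 3
g(8) = mex{0,2} = 1
g(9) = mex{0,1,2,3} = 4
g(10) = mex{0,1} = 2
g(11) = mex{1,2,3,4} = 0
g(12) = mex{1,2} = 0
g(13) = mex{0,2,4} = 1
So g(13) = 1.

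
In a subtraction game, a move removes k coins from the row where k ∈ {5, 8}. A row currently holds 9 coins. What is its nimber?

1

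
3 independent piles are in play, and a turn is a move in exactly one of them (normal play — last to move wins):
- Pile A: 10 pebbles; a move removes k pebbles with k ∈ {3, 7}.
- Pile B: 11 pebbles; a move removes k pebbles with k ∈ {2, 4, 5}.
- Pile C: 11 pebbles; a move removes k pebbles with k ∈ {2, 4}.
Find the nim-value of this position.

0

For pile A, compute g(0), g(1), … with moves {3, 7}:
k:     0  1  2  3  4  5  6  7  8  9 10
g(k):  0  0  0  1  1  1  0  2  2  1  0
So g(10) = 0.
For pile B, compute g(0), g(1), … with moves {2, 4, 5}:
k:     0  1  2  3  4  5  6  7  8  9 10 11
g(k):  0  0  1  1  2  2  3  0  0  1  1  2
So g(11) = 2.
For pile C, compute g(0), g(1), … with moves {2, 4}:
k:     0  1  2  3  4  5  6  7  8  9 10 11
g(k):  0  0  1  1  2  2  0  0  1  1  2  2
So g(11) = 2.
The value of a disjunctive sum is the nim-sum of the parts.
Combined value = 0 ⊕ 2 ⊕ 2 = 0.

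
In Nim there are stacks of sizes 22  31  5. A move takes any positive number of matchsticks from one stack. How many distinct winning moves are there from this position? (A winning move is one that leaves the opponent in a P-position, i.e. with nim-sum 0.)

In binary:
  10110  (22)
  11111  (31)
  00101  (5)
  -----
  01100  (12)
The overall nim-sum is X = 12. A stack of size p has a winning move iff p XOR X < p (reduce it to p XOR X).
  22: 22 XOR 12 = 26 ≥ 22 — no move.
  31: 31 XOR 12 = 19 < 31 — winning move (to 19).
  5: 5 XOR 12 = 9 ≥ 5 — no move.
That gives 1 winning move.

1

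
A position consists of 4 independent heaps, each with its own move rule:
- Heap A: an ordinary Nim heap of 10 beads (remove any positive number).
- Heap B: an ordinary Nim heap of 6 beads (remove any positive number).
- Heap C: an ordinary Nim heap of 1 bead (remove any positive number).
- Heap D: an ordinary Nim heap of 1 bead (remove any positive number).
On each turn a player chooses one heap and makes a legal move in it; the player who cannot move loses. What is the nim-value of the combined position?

12

Heap A is a plain Nim heap of size 10, so its Grundy value is 10.
Heap B is a plain Nim heap of size 6, so its Grundy value is 6.
Heap C is a plain Nim heap of size 1, so its Grundy value is 1.
Heap D is a plain Nim heap of size 1, so its Grundy value is 1.
By the Sprague-Grundy theorem, the Grundy value of a sum of independent games is the XOR of the component values.
Combined value = 10 XOR 6 XOR 1 XOR 1 = 12.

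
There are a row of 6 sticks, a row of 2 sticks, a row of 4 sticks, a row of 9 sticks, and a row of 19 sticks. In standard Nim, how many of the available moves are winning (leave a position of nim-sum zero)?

1

Compute the nim-sum pairwise:
6 XOR 2 = 4
4 XOR 4 = 0
0 XOR 9 = 9
9 XOR 19 = 26
The overall nim-sum is X = 26. A row of size p has a winning move iff p XOR X < p (reduce it to p XOR X).
  6: 6 XOR 26 = 28 ≥ 6 — no move.
  2: 2 XOR 26 = 24 ≥ 2 — no move.
  4: 4 XOR 26 = 30 ≥ 4 — no move.
  9: 9 XOR 26 = 19 ≥ 9 — no move.
  19: 19 XOR 26 = 9 < 19 — winning move (to 9).
That gives 1 winning move.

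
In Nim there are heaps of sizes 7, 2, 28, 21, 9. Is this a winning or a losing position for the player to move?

Winning position

Nim-sum: 7 ⊕ 2 ⊕ 28 ⊕ 21 ⊕ 9 = 5.
The nim-sum is 5 ≠ 0, so this is an N-position: the player to move can win.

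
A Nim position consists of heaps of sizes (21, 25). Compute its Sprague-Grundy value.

12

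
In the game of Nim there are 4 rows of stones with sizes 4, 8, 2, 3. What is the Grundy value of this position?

13

Nim-sum: 4 XOR 8 XOR 2 XOR 3 = 13.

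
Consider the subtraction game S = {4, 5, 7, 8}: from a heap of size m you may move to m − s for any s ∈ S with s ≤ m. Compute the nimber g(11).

Build the Grundy sequence with g(k) = mex{g(k−s) : s ∈ {4, 5, 7, 8}, s ≤ k}:
g(0) = mex{} = 0
g(1) = mex{} = 0
g(2) = mex{} = 0
g(3) = mex{} = 0
g(4) = mex{0} = 1
g(5) = mex{0} = 1
g(6) = mex{0} = 1
g(7) = mex{0} = 1
g(8) = mex{0,1} = 2
g(9) = mex{0,1} = 2
g(10) = mex{0,1} = 2
g(11) = mex{0,1} = 2
So g(11) = 2.

2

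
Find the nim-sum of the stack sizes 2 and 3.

1

In binary:
  10  (2)
  11  (3)
  --
  01  (1)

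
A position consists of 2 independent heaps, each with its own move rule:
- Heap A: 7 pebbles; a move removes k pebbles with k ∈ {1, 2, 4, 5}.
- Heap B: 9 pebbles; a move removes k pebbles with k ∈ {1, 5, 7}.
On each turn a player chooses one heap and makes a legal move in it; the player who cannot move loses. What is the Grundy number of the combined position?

0

Grundy values for heap A (subtraction set {1, 2, 4, 5}):
k:     0  1  2  3  4  5  6  7
g(k):  0  1  2  0  1  2  0  1
So g(7) = 1.
Grundy values for heap B (subtraction set {1, 5, 7}):
g(0) = mex{} = 0
g(1) = mex{0} = 1
g(2) = mex{1} = 0
g(3) = mex{0} = 1
g(4) = mex{1} = 0
g(5) = mex{0} = 1
g(6) = mex{1} = 0
g(7) = mex{0} = 1
g(8) = mex{1} = 0
g(9) = mex{0} = 1
So g(9) = 1.
The value of a disjunctive sum is the nim-sum of the parts.
Combined value = 1 XOR 1 = 0.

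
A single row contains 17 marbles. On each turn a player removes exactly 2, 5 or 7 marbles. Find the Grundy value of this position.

Build the Grundy sequence with g(k) = mex{g(k−s) : s ∈ {2, 5, 7}, s ≤ k}:
k:     0  1  2  3  4  5  6  7  8  9 10 11 12 13 14 15 16 17
g(k):  0  0  1  1  0  2  1  3  2  2  0  3  1  0  0  1  1  2
So g(17) = 2.

2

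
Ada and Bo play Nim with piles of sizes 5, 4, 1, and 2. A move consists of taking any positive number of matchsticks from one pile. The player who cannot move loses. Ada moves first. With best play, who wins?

Compute the nim-sum pairwise:
5 ⊕ 4 = 1
1 ⊕ 1 = 0
0 ⊕ 2 = 2
The nim-sum is 2 ≠ 0, so this is an N-position: the player to move can win; Ada has a winning move.

Ada wins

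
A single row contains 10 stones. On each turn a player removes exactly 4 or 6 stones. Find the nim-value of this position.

0

Build the Grundy sequence with g(k) = mex{g(k−s) : s ∈ {4, 6}, s ≤ k}:
k:     0  1  2  3  4  5  6  7  8  9 10
g(k):  0  0  0  0  1  1  1  1  2  2  0
So g(10) = 0.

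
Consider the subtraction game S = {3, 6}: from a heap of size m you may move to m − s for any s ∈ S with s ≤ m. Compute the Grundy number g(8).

2

Compute g(0), g(1), … for moves {3, 6}:
g(0) = mex{} = 0
g(1) = mex{} = 0
g(2) = mex{} = 0
g(3) = mex{0} = 1
g(4) = mex{0} = 1
g(5) = mex{0} = 1
g(6) = mex{0,1} = 2
g(7) = mex{0,1} = 2
g(8) = mex{0,1} = 2
So g(8) = 2.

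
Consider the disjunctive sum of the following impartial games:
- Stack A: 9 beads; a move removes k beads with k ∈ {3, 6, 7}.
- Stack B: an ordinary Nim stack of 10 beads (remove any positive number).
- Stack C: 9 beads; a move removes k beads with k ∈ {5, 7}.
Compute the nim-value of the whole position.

Grundy values for stack A (subtraction set {3, 6, 7}):
k:     0  1  2  3  4  5  6  7  8  9
g(k):  0  0  0  1  1  1  2  2  2  3
So g(9) = 3.
Stack B is a plain Nim stack of size 10, so its Grundy value is 10.
Build the Grundy sequence for stack C with g(k) = mex{g(k−s) : s ∈ {5, 7}, s ≤ k}:
k:     0  1  2  3  4  5  6  7  8  9
g(k):  0  0  0  0  0  1  1  1  1  1
So g(9) = 1.
The value of a disjunctive sum is the nim-sum of the parts.
Combined value = 3 ⊕ 10 ⊕ 1 = 8.

8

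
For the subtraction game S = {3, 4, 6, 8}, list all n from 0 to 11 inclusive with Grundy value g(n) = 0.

Grundy values for subtraction set {3, 4, 6, 8}:
k:     0  1  2  3  4  5  6  7  8  9 10 11
g(k):  0  0  0  1  1  1  2  2  2  3  3  0
The P-positions (g = 0) in 0..11 are 0, 1, 2, 11.

0, 1, 2, 11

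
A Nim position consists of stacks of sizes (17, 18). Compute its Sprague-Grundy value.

3

Compute the nim-sum pairwise:
17 ^ 18 = 3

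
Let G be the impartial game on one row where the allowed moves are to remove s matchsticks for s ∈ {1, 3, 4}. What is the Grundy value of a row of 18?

2

Compute g(0), g(1), … for moves {1, 3, 4}:
k:     0  1  2  3  4  5  6  7  8  9 10 11 12 13 14 15 16 17 18
g(k):  0  1  0  1  2  3  2  0  1  0  1  2  3  2  0  1  0  1  2
So g(18) = 2.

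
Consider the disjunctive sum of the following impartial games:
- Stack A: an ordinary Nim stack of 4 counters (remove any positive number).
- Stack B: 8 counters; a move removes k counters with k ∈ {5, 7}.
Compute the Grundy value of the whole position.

Stack A is a plain Nim stack of size 4, so its Grundy value is 4.
Grundy values for stack B (subtraction set {5, 7}):
g(0) = mex{} = 0
g(1) = mex{} = 0
g(2) = mex{} = 0
g(3) = mex{} = 0
g(4) = mex{} = 0
g(5) = mex{0} = 1
g(6) = mex{0} = 1
g(7) = mex{0} = 1
g(8) = mex{0} = 1
So g(8) = 1.
By the Sprague-Grundy theorem, the Grundy value of a sum of independent games is the XOR of the component values.
Combined value = 4 XOR 1 = 5.

5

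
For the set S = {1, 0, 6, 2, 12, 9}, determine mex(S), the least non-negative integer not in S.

The values 0, 1, 2 are all present; 3 is the first non-negative integer missing from the set.

3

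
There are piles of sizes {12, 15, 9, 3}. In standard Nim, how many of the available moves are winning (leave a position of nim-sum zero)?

Nim-sum: 12 ⊕ 15 ⊕ 9 ⊕ 3 = 9.
The overall nim-sum is X = 9. A pile of size p has a winning move iff p XOR X < p (reduce it to p XOR X).
  12: 12 XOR 9 = 5 < 12 — winning move (to 5).
  15: 15 XOR 9 = 6 < 15 — winning move (to 6).
  9: 9 XOR 9 = 0 < 9 — winning move (to 0).
  3: 3 XOR 9 = 10 ≥ 3 — no move.
That gives 3 winning moves.

3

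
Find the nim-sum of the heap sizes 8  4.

Compute the nim-sum pairwise:
8 ⊕ 4 = 12

12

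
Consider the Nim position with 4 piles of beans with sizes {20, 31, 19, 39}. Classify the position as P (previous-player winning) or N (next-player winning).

Compute the nim-sum pairwise:
20 XOR 31 = 11
11 XOR 19 = 24
24 XOR 39 = 63
The nim-sum is 63 ≠ 0, so this is an N-position: the player to move can win.

N-position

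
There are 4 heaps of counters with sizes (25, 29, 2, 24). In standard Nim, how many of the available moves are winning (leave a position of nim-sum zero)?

3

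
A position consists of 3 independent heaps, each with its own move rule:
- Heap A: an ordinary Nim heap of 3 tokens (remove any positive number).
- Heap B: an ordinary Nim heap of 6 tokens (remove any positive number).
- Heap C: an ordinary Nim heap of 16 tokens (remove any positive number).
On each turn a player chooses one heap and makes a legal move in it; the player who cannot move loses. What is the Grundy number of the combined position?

Heap A is a plain Nim heap of size 3, so its Grundy value is 3.
Heap B is a plain Nim heap of size 6, so its Grundy value is 6.
Heap C is a plain Nim heap of size 16, so its Grundy value is 16.
By the Sprague-Grundy theorem, the Grundy value of a sum of independent games is the XOR of the component values.
Combined value = 3 XOR 6 XOR 16 = 21.

21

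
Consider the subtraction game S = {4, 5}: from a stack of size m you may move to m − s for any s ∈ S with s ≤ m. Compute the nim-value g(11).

Build the Grundy sequence with g(k) = mex{g(k−s) : s ∈ {4, 5}, s ≤ k}:
k:     0  1  2  3  4  5  6  7  8  9 10 11
g(k):  0  0  0  0  1  1  1  1  2  0  0  0
So g(11) = 0.

0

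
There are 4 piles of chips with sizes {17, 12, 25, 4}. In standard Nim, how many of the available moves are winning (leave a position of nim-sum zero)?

Write each in binary and XOR column by column:
  10001  (17)
  01100  (12)
  11001  (25)
  00100  (4)
  -----
  00000  (0)
The nim-sum is already 0, so every move leaves a nonzero nim-sum — there are no winning moves.

0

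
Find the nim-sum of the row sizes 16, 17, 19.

18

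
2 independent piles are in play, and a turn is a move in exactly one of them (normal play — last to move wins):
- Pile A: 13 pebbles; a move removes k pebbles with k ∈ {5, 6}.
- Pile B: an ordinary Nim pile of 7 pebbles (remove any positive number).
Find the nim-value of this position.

Build the Grundy sequence for pile A with g(k) = mex{g(k−s) : s ∈ {5, 6}, s ≤ k}:
g(0) = mex{} = 0
g(1) = mex{} = 0
g(2) = mex{} = 0
g(3) = mex{} = 0
g(4) = mex{} = 0
g(5) = mex{0} = 1
g(6) = mex{0} = 1
g(7) = mex{0} = 1
g(8) = mex{0} = 1
g(9) = mex{0} = 1
g(10) = mex{0,1} = 2
g(11) = mex{1} = 0
g(12) = mex{1} = 0
g(13) = mex{1} = 0
So g(13) = 0.
Pile B is a plain Nim pile of size 7, so its Grundy value is 7.
The value of a disjunctive sum is the nim-sum of the parts.
Combined value = 0 ⊕ 7 = 7.

7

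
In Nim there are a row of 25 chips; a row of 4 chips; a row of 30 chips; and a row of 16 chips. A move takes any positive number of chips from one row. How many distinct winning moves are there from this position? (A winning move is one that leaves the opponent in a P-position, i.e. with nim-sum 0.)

Nim-sum: 25 ^ 4 ^ 30 ^ 16 = 19.
The overall nim-sum is X = 19. A row of size p has a winning move iff p XOR X < p (reduce it to p XOR X).
  25: 25 XOR 19 = 10 < 25 — winning move (to 10).
  4: 4 XOR 19 = 23 ≥ 4 — no move.
  30: 30 XOR 19 = 13 < 30 — winning move (to 13).
  16: 16 XOR 19 = 3 < 16 — winning move (to 3).
That gives 3 winning moves.

3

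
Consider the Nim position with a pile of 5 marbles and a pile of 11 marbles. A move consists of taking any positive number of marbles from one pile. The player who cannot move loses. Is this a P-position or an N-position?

N-position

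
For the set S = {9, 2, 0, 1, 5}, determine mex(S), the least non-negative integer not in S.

3

The values 0, 1, 2 are all present; 3 is the first non-negative integer missing from the set.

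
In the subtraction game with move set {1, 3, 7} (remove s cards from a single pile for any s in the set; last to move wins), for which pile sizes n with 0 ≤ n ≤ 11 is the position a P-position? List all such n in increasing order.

0, 2, 4, 6, 8, 10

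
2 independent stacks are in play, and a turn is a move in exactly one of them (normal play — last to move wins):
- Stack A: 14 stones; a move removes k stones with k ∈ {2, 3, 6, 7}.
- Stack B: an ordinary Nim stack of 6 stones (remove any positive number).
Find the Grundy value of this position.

6

For stack A, compute g(0), g(1), … with moves {2, 3, 6, 7}:
g(0) = mex{} = 0
g(1) = mex{} = 0
g(2) = mex{0} = 1
g(3) = mex{0} = 1
g(4) = mex{0,1} = 2
g(5) = mex{1} = 0
g(6) = mex{0,1,2} = 3
g(7) = mex{0,2} = 1
g(8) = mex{0,1,3} = 2
g(9) = mex{1,3} = 0
g(10) = mex{1,2} = 0
g(11) = mex{0,2} = 1
g(12) = mex{0,3} = 1
g(13) = mex{0,1,3} = 2
g(14) = mex{1,2} = 0
So g(14) = 0.
Stack B is a plain Nim stack of size 6, so its Grundy value is 6.
The value of a disjunctive sum is the nim-sum of the parts.
Combined value = 0 XOR 6 = 6.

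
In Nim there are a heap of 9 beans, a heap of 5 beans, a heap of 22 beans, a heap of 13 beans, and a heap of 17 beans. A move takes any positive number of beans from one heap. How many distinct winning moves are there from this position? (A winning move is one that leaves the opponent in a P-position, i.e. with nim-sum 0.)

3

In binary:
  01001  (9)
  00101  (5)
  10110  (22)
  01101  (13)
  10001  (17)
  -----
  00110  (6)
The overall nim-sum is X = 6. A heap of size p has a winning move iff p XOR X < p (reduce it to p XOR X).
  9: 9 XOR 6 = 15 ≥ 9 — no move.
  5: 5 XOR 6 = 3 < 5 — winning move (to 3).
  22: 22 XOR 6 = 16 < 22 — winning move (to 16).
  13: 13 XOR 6 = 11 < 13 — winning move (to 11).
  17: 17 XOR 6 = 23 ≥ 17 — no move.
That gives 3 winning moves.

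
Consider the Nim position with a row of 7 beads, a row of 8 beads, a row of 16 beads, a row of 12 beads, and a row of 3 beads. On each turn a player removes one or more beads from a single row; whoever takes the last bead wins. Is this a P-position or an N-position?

Bitwise XOR of the heap sizes:
  00111  (7)
  01000  (8)
  10000  (16)
  01100  (12)
  00011  (3)
  -----
  10000  (16)
The nim-sum is 16 ≠ 0, so this is an N-position: the player to move can win.

N-position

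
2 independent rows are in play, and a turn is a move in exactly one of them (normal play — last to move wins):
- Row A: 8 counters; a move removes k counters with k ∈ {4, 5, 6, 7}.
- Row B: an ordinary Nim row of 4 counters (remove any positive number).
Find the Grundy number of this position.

6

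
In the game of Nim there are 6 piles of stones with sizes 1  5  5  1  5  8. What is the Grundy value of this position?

13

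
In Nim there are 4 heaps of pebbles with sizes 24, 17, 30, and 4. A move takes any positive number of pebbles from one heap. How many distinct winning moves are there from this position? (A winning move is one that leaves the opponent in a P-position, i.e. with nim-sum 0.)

3

Nim-sum: 24 ^ 17 ^ 30 ^ 4 = 19.
The overall nim-sum is X = 19. A heap of size p has a winning move iff p XOR X < p (reduce it to p XOR X).
  24: 24 XOR 19 = 11 < 24 — winning move (to 11).
  17: 17 XOR 19 = 2 < 17 — winning move (to 2).
  30: 30 XOR 19 = 13 < 30 — winning move (to 13).
  4: 4 XOR 19 = 23 ≥ 4 — no move.
That gives 3 winning moves.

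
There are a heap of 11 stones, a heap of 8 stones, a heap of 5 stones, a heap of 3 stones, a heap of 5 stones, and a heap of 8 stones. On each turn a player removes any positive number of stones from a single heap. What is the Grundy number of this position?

8

In binary:
  1011  (11)
  1000  (8)
  0101  (5)
  0011  (3)
  0101  (5)
  1000  (8)
  ----
  1000  (8)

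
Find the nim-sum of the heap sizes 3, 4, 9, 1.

15

Compute the nim-sum pairwise:
3 ^ 4 = 7
7 ^ 9 = 14
14 ^ 1 = 15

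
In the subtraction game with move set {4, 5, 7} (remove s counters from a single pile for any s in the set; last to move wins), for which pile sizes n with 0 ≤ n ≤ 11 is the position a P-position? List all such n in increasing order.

0, 1, 2, 3, 11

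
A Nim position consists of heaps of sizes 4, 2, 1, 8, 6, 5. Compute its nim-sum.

12

Nim-sum: 4 XOR 2 XOR 1 XOR 8 XOR 6 XOR 5 = 12.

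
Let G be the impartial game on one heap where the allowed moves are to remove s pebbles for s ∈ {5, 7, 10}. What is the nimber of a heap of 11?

Build the Grundy sequence with g(k) = mex{g(k−s) : s ∈ {5, 7, 10}, s ≤ k}:
k:     0  1  2  3  4  5  6  7  8  9 10 11
g(k):  0  0  0  0  0  1  1  1  1  1  2  2
So g(11) = 2.

2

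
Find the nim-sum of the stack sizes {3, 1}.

Nim-sum: 3 XOR 1 = 2.

2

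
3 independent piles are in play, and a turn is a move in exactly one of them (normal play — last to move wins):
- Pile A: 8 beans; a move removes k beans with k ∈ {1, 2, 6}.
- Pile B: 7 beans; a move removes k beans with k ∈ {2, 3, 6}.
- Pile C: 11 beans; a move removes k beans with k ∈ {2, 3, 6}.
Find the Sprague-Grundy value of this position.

For pile A, compute g(0), g(1), … with moves {1, 2, 6}:
g(0) = mex{} = 0
g(1) = mex{0} = 1
g(2) = mex{0,1} = 2
g(3) = mex{1,2} = 0
g(4) = mex{0,2} = 1
g(5) = mex{0,1} = 2
g(6) = mex{0,1,2} = 3
g(7) = mex{1,2,3} = 0
g(8) = mex{0,2,3} = 1
So g(8) = 1.
Grundy values for pile B (subtraction set {2, 3, 6}):
k:     0  1  2  3  4  5  6  7
g(k):  0  0  1  1  2  0  3  1
So g(7) = 1.
Grundy values for pile C (subtraction set {2, 3, 6}):
g(0) = mex{} = 0
g(1) = mex{} = 0
g(2) = mex{0} = 1
g(3) = mex{0} = 1
g(4) = mex{0,1} = 2
g(5) = mex{1} = 0
g(6) = mex{0,1,2} = 3
g(7) = mex{0,2} = 1
g(8) = mex{0,1,3} = 2
g(9) = mex{1,3} = 0
g(10) = mex{1,2} = 0
g(11) = mex{0,2} = 1
So g(11) = 1.
By the Sprague-Grundy theorem, the Grundy value of a sum of independent games is the XOR of the component values.
Combined value = 1 XOR 1 XOR 1 = 1.

1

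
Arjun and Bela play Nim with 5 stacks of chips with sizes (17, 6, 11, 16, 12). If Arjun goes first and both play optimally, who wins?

Bela wins

Nim-sum: 17 ⊕ 6 ⊕ 11 ⊕ 16 ⊕ 12 = 0.
The nim-sum is 0, so this is a P-position: the player to move is in a losing position under optimal play; Arjun is about to move from it and so loses — Bela wins.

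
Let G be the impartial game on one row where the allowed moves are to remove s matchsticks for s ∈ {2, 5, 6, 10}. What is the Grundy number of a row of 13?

2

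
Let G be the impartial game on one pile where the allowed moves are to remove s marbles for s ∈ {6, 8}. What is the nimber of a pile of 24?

Grundy values for subtraction set {6, 8}:
k:     0  1  2  3  4  5  6  7  8  9 10 11 12 13 14 15 16 17 18 19 20 21 22 23 24
g(k):  0  0  0  0  0  0  1  1  1  1  1  1  2  2  0  0  0  0  0  0  1  1  1  1  1
So g(24) = 1.

1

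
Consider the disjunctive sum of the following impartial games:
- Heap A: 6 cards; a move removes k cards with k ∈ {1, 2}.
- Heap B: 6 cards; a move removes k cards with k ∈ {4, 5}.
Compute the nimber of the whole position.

1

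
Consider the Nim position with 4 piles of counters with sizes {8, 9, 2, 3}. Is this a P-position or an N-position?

Compute the nim-sum pairwise:
8 XOR 9 = 1
1 XOR 2 = 3
3 XOR 3 = 0
The nim-sum is 0, so this is a P-position: the player to move is in a losing position under optimal play.

P-position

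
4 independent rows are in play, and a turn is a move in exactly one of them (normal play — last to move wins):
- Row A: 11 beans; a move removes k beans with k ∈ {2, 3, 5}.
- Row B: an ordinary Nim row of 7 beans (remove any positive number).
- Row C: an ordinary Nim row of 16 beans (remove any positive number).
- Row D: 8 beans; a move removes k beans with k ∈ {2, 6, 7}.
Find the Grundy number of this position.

Build the Grundy sequence for row A with g(k) = mex{g(k−s) : s ∈ {2, 3, 5}, s ≤ k}:
k:     0  1  2  3  4  5  6  7  8  9 10 11
g(k):  0  0  1  1  2  2  3  0  0  1  1  2
So g(11) = 2.
Row B is a plain Nim row of size 7, so its Grundy value is 7.
Row C is a plain Nim row of size 16, so its Grundy value is 16.
Build the Grundy sequence for row D with g(k) = mex{g(k−s) : s ∈ {2, 6, 7}, s ≤ k}:
g(0) = mex{} = 0
g(1) = mex{} = 0
g(2) = mex{0} = 1
g(3) = mex{0} = 1
g(4) = mex{1} = 0
g(5) = mex{1} = 0
g(6) = mex{0} = 1
g(7) = mex{0} = 1
g(8) = mex{0,1} = 2
So g(8) = 2.
The value of a disjunctive sum is the nim-sum of the parts.
Combined value = 2 XOR 7 XOR 16 XOR 2 = 23.

23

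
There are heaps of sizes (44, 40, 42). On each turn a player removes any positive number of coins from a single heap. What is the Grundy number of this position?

46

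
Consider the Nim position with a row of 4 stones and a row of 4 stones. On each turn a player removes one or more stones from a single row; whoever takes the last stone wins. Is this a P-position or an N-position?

P-position

Nim-sum: 4 ⊕ 4 = 0.
The nim-sum is 0, so this is a P-position: the player to move is in a losing position under optimal play.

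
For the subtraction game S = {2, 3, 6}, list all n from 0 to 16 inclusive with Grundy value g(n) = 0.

0, 1, 5, 9, 10, 14

Compute g(0), g(1), … for moves {2, 3, 6}:
k:     0  1  2  3  4  5  6  7  8  9 10 11 12 13 14 15 16
g(k):  0  0  1  1  2  0  3  1  2  0  0  1  1  2  0  3  1
The P-positions (g = 0) in 0..16 are 0, 1, 5, 9, 10, 14.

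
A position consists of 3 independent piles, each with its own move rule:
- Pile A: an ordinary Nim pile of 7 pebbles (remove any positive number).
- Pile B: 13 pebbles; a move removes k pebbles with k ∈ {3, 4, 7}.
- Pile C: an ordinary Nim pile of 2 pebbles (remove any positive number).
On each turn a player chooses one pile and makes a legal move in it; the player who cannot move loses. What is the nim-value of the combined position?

4

Pile A is a plain Nim pile of size 7, so its Grundy value is 7.
For pile B, compute g(0), g(1), … with moves {3, 4, 7}:
k:     0  1  2  3  4  5  6  7  8  9 10 11 12 13
g(k):  0  0  0  1  1  1  2  2  2  3  0  0  0  1
So g(13) = 1.
Pile C is a plain Nim pile of size 2, so its Grundy value is 2.
The value of a disjunctive sum is the nim-sum of the parts.
Combined value = 7 ⊕ 1 ⊕ 2 = 4.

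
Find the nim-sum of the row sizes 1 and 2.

Bitwise XOR of the heap sizes:
  01  (1)
  10  (2)
  --
  11  (3)

3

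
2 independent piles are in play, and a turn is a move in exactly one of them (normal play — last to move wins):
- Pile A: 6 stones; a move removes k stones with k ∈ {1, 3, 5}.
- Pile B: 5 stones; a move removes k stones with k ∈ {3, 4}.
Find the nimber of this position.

For pile A, compute g(0), g(1), … with moves {1, 3, 5}:
g(0) = mex{} = 0
g(1) = mex{0} = 1
g(2) = mex{1} = 0
g(3) = mex{0} = 1
g(4) = mex{1} = 0
g(5) = mex{0} = 1
g(6) = mex{1} = 0
So g(6) = 0.
Build the Grundy sequence for pile B with g(k) = mex{g(k−s) : s ∈ {3, 4}, s ≤ k}:
k:     0  1  2  3  4  5
g(k):  0  0  0  1  1  1
So g(5) = 1.
The value of a disjunctive sum is the nim-sum of the parts.
Combined value = 0 XOR 1 = 1.

1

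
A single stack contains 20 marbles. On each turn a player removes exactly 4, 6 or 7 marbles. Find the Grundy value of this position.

2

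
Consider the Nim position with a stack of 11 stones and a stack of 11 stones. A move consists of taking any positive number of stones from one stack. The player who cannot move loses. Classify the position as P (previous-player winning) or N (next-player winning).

Compute the nim-sum pairwise:
11 ⊕ 11 = 0
The nim-sum is 0, so this is a P-position: the player to move is in a losing position under optimal play.

P-position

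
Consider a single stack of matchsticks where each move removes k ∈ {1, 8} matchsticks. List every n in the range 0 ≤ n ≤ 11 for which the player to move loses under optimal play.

Build the Grundy sequence with g(k) = mex{g(k−s) : s ∈ {1, 8}, s ≤ k}:
g(0) = mex{} = 0
g(1) = mex{0} = 1
g(2) = mex{1} = 0
g(3) = mex{0} = 1
g(4) = mex{1} = 0
g(5) = mex{0} = 1
g(6) = mex{1} = 0
g(7) = mex{0} = 1
g(8) = mex{0,1} = 2
g(9) = mex{1,2} = 0
g(10) = mex{0} = 1
g(11) = mex{1} = 0
The P-positions (g = 0) in 0..11 are 0, 2, 4, 6, 9, 11.

0, 2, 4, 6, 9, 11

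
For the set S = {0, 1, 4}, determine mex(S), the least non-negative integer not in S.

2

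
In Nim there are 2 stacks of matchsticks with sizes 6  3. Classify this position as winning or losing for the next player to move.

Winning position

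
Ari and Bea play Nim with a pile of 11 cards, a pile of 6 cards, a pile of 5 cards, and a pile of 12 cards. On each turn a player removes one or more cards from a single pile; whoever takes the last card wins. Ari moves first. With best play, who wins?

Ari wins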